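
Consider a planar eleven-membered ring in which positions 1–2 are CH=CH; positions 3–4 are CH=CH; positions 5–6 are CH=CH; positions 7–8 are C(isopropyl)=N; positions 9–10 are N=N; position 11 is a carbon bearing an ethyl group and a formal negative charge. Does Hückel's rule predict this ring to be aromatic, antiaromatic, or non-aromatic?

All ring atoms are sp² and supply a p orbital to the ring (the double-bond atoms are sp², each contributing one p electron; each =N– nitrogen is pyridine-type (lone pair in the sp² plane, one electron in the p orbital); the carbanion's lone pair occupies the p orbital); the conjugation is uninterrupted.
Adding the contributions, 5 × 2 = 10 from the double-bond units + 2 from the C(ethyl)(-) atom = 12.
With 12 = 4·3 π electrons, Hückel's rule classifies the planar ring as antiaromatic.

Antiaromatic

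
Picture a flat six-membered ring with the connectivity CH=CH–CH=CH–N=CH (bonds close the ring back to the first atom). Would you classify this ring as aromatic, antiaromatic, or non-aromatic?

All ring atoms are sp² and supply a p orbital to the ring (every atom in a ring double bond is sp² and brings one electron to the p orbital; each sp² =N– keeps its lone pair in-plane and puts one electron into the π system); the conjugation is uninterrupted.
Adding the contributions, 3 × 2 = 6 from the 3 double-bond units.
Since 6 = 4·1 + 2, the ring meets the 4n+2 criterion.

Aromatic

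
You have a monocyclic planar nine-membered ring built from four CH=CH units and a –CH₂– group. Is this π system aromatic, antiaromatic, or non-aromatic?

Because the tetrahedral CH₂ carbon is sp³ and has no p orbital in the ring π system at the CH2 position, the π system cannot extend all the way around the ring.
Hückel's rule only applies to fully conjugated rings, so this one is simply non-aromatic.

Non-aromatic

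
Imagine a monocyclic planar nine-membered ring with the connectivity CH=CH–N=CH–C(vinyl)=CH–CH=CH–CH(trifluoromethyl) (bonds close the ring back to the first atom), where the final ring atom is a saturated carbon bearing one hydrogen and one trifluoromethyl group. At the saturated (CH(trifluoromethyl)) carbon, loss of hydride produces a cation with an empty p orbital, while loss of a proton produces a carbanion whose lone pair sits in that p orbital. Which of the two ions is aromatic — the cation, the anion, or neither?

The anion

Once that carbon is sp², every ring atom has a p orbital and both ions are fully conjugated.
Cation: 4 × 2 + 0 = 8 π electrons → 4(2), antiaromatic.
Anion: 4 × 2 + 2 = 10 π electrons → 4(2)+2, aromatic.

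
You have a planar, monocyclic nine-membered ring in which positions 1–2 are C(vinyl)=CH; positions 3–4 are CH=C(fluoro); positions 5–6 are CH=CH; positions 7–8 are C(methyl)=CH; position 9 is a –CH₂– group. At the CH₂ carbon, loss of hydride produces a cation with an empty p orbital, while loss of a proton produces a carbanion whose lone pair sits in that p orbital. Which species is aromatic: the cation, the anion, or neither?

The anion

Once that carbon is sp², every ring atom has a p orbital and both ions are fully conjugated.
Cation: 4 × 2 + 0 = 8 π electrons → 4(2), antiaromatic.
Anion: 4 × 2 + 2 = 10 π electrons → 4(2)+2, aromatic.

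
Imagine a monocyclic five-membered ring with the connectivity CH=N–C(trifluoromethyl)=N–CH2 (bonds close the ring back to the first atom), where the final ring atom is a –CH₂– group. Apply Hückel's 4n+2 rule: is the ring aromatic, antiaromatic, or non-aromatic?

At the CH2 position, the tetrahedral CH₂ carbon is sp³ and has no p orbital in the ring π system; the ring's p-orbital overlap is broken there.
Hückel's rule only applies to fully conjugated rings, so this one is simply non-aromatic.

Non-aromatic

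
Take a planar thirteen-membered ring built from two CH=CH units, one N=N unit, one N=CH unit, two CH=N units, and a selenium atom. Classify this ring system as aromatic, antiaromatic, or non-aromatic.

Aromatic

All ring atoms are sp² and supply a p orbital to the ring (each doubly-bonded ring atom is sp² with one p-orbital electron; each sp² =N– keeps its lone pair in-plane and puts one electron into the π system; the selenium donates one lone pair from its p orbital); the conjugation is uninterrupted.
Adding the contributions, 6 × 2 = 12 from the double-bond units + 2 from the Se atom = 14.
That gives a 4n+2 count (14, n = 3).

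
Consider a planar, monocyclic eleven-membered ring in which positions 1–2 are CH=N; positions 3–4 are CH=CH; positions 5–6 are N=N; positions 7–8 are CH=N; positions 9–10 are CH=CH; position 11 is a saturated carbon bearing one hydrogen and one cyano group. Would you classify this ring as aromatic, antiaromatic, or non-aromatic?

Non-aromatic

The CH(cyano) carbon is saturated: that saturated carbon is sp³ and has no p orbital in the ring π system. Conjugation is not continuous around the ring.
Without a continuous loop of overlapping p orbitals the Hückel electron count never comes into play.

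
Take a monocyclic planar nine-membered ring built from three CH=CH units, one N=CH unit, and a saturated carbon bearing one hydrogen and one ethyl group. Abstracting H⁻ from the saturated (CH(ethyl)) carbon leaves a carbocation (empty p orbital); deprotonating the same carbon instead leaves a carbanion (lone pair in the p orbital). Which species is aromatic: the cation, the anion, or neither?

In both ions every ring atom is sp² and contributes a p orbital, so both rings are fully conjugated.
Cation: 4 × 2 + 0 = 8 π electrons → 4(2), antiaromatic.
Anion: 4 × 2 + 2 = 10 π electrons → 4(2)+2, aromatic.

The anion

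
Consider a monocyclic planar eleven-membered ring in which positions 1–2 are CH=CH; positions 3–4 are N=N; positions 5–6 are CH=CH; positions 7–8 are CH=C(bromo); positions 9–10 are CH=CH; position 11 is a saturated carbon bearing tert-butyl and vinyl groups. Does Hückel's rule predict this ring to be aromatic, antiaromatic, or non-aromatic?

Non-aromatic

At the C(tert-butyl)(vinyl) position, that saturated carbon is sp³ and has no p orbital in the ring π system; the ring's p-orbital overlap is broken there.
Broken conjugation rules out both aromaticity and antiaromaticity.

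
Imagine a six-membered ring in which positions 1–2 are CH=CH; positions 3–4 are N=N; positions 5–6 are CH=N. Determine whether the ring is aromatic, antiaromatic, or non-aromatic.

Every ring atom contributes a p orbital perpendicular to the ring (the double-bond atoms are sp², each contributing one p electron; the doubly-bonded nitrogens are pyridine-type — their lone pairs lie in the ring plane, leaving one electron in the p orbital), so the π system is cyclic and fully conjugated.
Adding the contributions, 3 × 2 = 6 from the 3 double-bond units.
6 = 4(1) + 2, which satisfies Hückel's 4n+2 rule.

Aromatic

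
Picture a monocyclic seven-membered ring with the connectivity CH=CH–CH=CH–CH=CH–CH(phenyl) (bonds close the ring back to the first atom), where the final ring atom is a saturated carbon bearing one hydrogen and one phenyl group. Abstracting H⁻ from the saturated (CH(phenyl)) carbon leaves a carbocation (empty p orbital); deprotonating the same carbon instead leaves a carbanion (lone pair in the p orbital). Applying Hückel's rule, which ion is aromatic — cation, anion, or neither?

Once that carbon is sp², every ring atom has a p orbital and both ions are fully conjugated.
Cation: 3 × 2 + 0 = 6 π electrons → 4(1)+2, aromatic.
Anion: 3 × 2 + 2 = 8 π electrons → 4(2), antiaromatic.

The cation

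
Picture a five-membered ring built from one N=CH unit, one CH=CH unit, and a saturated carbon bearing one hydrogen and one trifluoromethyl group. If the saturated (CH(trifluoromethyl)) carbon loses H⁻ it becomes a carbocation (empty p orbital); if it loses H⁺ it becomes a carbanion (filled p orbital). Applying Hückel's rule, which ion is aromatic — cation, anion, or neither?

Once that carbon is sp², every ring atom has a p orbital and both ions are fully conjugated.
Cation: 2 × 2 + 0 = 4 π electrons → 4(1), antiaromatic.
Anion: 2 × 2 + 2 = 6 π electrons → 4(1)+2, aromatic.

The anion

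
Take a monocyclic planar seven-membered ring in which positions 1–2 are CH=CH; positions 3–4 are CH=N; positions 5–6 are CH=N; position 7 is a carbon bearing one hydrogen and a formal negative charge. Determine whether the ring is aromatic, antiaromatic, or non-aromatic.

Every ring atom contributes a p orbital perpendicular to the ring (every atom in a ring double bond is sp² and brings one electron to the p orbital; each =N– nitrogen is pyridine-type (lone pair in the sp² plane, one electron in the p orbital); the carbanion's lone pair occupies the p orbital), so the π system is cyclic and fully conjugated.
Tallying contributions gives 3 × 2 = 6 from the double-bond units + 2 from the CH(-) atom = 8.
A 4n π count (8, n = 2) in a planar conjugated ring means antiaromatic.

Antiaromatic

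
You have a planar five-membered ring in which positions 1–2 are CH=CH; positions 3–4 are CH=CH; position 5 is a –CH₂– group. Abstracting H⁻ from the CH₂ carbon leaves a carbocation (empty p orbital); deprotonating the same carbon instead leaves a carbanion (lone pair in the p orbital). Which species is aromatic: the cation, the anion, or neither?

In either ion the ring is fully conjugated: every atom, including the new sp² carbon, supplies a p orbital.
Cation: 2 × 2 + 0 = 4 π electrons → 4(1), antiaromatic.
Anion: 2 × 2 + 2 = 6 π electrons → 4(1)+2, aromatic.

The anion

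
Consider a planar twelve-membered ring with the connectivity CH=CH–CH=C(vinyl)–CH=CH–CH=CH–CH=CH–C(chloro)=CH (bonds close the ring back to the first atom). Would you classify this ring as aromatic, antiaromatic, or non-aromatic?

The p orbitals form a continuous loop: each doubly-bonded ring atom is sp² with one p-orbital electron. The ring is fully conjugated.
Tallying contributions gives 6 × 2 = 12 from the 6 double-bond units.
A 4n π count (12, n = 3) in a planar conjugated ring means antiaromatic.

Antiaromatic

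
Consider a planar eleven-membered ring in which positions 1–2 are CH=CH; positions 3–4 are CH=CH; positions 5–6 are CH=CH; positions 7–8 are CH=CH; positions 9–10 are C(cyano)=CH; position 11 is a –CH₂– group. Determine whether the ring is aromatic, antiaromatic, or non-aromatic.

Because the tetrahedral CH₂ carbon is sp³ and has no p orbital in the ring π system at the CH2 position, the π system cannot extend all the way around the ring.
A ring that is not fully conjugated cannot be aromatic or antiaromatic regardless of its π-electron count.

Non-aromatic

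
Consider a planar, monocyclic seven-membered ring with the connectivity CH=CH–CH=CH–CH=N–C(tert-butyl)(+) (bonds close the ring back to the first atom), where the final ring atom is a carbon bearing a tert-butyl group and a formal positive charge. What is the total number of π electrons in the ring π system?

The p orbitals form a continuous loop: every atom in a ring double bond is sp² and brings one electron to the p orbital; each =N– nitrogen is pyridine-type (lone pair in the sp² plane, one electron in the p orbital); the carbocation has an empty p orbital. The ring is fully conjugated.
Counting π electrons: 3 × 2 = 6 from the double-bond units + 0 from the C(tert-butyl)(+) atom = 6.

6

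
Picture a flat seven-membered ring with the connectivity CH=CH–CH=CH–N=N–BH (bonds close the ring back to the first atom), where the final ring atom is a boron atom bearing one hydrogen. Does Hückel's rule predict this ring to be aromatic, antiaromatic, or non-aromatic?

All ring atoms are sp² and supply a p orbital to the ring (every atom in a ring double bond is sp² and brings one electron to the p orbital; each =N– nitrogen is pyridine-type (lone pair in the sp² plane, one electron in the p orbital); the boron has an empty p orbital); the conjugation is uninterrupted.
Tallying contributions gives 3 × 2 = 6 from the double-bond units + 0 from the BH atom = 6.
6 = 4(1) + 2, which satisfies Hückel's 4n+2 rule.

Aromatic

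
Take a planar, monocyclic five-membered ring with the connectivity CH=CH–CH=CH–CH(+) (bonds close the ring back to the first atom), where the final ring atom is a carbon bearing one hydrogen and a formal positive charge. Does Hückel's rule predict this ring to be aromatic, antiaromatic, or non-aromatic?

Antiaromatic

Check conjugation: each doubly-bonded ring atom is sp² with one p-orbital electron; the carbocation has an empty p orbital — every position has a p orbital, so the cyclic π system is continuous.
π-electron count: 2 × 2 = 4 from the double-bond units + 0 from the CH(+) atom = 4.
4 is a 4n count (n = 1), so the planar conjugated ring is antiaromatic.
This is the cyclopentadienyl cation.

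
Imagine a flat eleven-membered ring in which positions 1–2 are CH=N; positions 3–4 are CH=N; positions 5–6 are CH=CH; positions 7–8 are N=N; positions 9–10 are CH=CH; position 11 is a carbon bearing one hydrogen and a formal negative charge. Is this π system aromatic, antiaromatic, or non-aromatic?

Check conjugation: every atom in a ring double bond is sp² and brings one electron to the p orbital; the doubly-bonded nitrogens are pyridine-type — their lone pairs lie in the ring plane, leaving one electron in the p orbital; the carbanion's lone pair occupies the p orbital — every position has a p orbital, so the cyclic π system is continuous.
Counting π electrons: 5 × 2 = 10 from the double-bond units + 2 from the CH(-) atom = 12.
12 = 4(3); a planar, fully conjugated 4n system is antiaromatic.

Antiaromatic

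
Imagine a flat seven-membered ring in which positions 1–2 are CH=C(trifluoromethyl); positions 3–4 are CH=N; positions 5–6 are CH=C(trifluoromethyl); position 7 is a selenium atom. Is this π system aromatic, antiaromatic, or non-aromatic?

Antiaromatic

Check conjugation: every atom in a ring double bond is sp² and brings one electron to the p orbital; the doubly-bonded nitrogens are pyridine-type — their lone pairs lie in the ring plane, leaving one electron in the p orbital; the selenium donates one lone pair from its p orbital — every position has a p orbital, so the cyclic π system is continuous.
Counting π electrons: 3 × 2 = 6 from the double-bond units + 2 from the Se atom = 8.
A 4n π count (8, n = 2) in a planar conjugated ring means antiaromatic.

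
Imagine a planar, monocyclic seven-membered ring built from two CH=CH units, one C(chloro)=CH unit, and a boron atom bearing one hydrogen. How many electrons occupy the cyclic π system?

6

Every ring atom contributes a p orbital perpendicular to the ring (the double-bond atoms are sp², each contributing one p electron; the boron has an empty p orbital), so the π system is cyclic and fully conjugated.
π-electron count: 3 × 2 = 6 from the double-bond units + 0 from the BH atom = 6.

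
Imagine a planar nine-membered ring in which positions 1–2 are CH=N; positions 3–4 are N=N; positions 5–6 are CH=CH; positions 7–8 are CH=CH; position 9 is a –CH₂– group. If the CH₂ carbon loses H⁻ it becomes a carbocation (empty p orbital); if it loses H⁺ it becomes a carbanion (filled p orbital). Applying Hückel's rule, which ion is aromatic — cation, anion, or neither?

In both ions every ring atom is sp² and contributes a p orbital, so both rings are fully conjugated.
Cation: 4 × 2 + 0 = 8 π electrons → 4(2), antiaromatic.
Anion: 4 × 2 + 2 = 10 π electrons → 4(2)+2, aromatic.

The anion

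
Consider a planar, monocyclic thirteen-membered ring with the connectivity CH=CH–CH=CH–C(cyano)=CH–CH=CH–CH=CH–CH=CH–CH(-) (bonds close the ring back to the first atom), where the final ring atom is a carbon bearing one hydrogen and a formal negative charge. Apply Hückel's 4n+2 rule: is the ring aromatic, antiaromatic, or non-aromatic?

Aromatic

Check conjugation: the double-bond atoms are sp², each contributing one p electron; the carbanion's lone pair occupies the p orbital — every position has a p orbital, so the cyclic π system is continuous.
π-electron count: 6 × 2 = 12 from the double-bond units + 2 from the CH(-) atom = 14.
14 = 4(3) + 2, which satisfies Hückel's 4n+2 rule.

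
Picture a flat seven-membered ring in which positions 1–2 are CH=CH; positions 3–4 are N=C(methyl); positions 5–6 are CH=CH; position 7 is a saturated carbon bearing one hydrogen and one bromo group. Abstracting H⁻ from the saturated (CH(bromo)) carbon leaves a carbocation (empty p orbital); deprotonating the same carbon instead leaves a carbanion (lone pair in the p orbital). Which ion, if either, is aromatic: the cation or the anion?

In either ion the ring is fully conjugated: every atom, including the new sp² carbon, supplies a p orbital.
Cation: 3 × 2 + 0 = 6 π electrons → 4(1)+2, aromatic.
Anion: 3 × 2 + 2 = 8 π electrons → 4(2), antiaromatic.

The cation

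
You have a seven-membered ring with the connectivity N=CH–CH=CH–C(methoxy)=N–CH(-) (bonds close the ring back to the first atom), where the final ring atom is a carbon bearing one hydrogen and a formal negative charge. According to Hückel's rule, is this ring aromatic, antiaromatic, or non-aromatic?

Antiaromatic

Check conjugation: each doubly-bonded ring atom is sp² with one p-orbital electron; each =N– nitrogen is pyridine-type (lone pair in the sp² plane, one electron in the p orbital); the carbanion's lone pair occupies the p orbital — every position has a p orbital, so the cyclic π system is continuous.
π-electron count: 3 × 2 = 6 from the double-bond units + 2 from the CH(-) atom = 8.
8 = 4(2); a planar, fully conjugated 4n system is antiaromatic.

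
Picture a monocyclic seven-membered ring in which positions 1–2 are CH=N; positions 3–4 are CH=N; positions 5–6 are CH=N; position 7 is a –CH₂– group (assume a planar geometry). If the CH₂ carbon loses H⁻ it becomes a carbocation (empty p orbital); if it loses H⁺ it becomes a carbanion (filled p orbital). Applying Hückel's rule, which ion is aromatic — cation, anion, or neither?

The cation

Once that carbon is sp², every ring atom has a p orbital and both ions are fully conjugated.
Cation: 3 × 2 + 0 = 6 π electrons → 4(1)+2, aromatic.
Anion: 3 × 2 + 2 = 8 π electrons → 4(2), antiaromatic.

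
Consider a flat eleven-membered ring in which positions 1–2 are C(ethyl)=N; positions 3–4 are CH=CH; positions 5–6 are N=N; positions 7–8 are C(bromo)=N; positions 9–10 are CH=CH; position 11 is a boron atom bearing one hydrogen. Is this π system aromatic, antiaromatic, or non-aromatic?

Aromatic

Every ring atom contributes a p orbital perpendicular to the ring (every atom in a ring double bond is sp² and brings one electron to the p orbital; each =N– nitrogen is pyridine-type (lone pair in the sp² plane, one electron in the p orbital); the boron has an empty p orbital), so the π system is cyclic and fully conjugated.
Tallying contributions gives 5 × 2 = 10 from the double-bond units + 0 from the BH atom = 10.
Since 10 = 4·2 + 2, the ring meets the 4n+2 criterion.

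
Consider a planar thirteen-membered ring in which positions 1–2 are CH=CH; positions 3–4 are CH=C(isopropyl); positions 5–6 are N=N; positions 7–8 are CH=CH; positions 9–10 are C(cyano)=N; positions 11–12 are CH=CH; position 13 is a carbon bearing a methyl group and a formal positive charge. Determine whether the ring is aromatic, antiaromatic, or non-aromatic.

All ring atoms are sp² and supply a p orbital to the ring (every atom in a ring double bond is sp² and brings one electron to the p orbital; the doubly-bonded nitrogens are pyridine-type — their lone pairs lie in the ring plane, leaving one electron in the p orbital; the carbocation has an empty p orbital); the conjugation is uninterrupted.
Adding the contributions, 6 × 2 = 12 from the double-bond units + 0 from the C(methyl)(+) atom = 12.
A 4n π count (12, n = 3) in a planar conjugated ring means antiaromatic.

Antiaromatic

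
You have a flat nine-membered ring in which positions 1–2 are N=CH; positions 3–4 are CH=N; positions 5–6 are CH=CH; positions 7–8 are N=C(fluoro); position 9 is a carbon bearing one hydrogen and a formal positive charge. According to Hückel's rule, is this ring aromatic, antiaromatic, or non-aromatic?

Check conjugation: each doubly-bonded ring atom is sp² with one p-orbital electron; each =N– nitrogen is pyridine-type (lone pair in the sp² plane, one electron in the p orbital); the carbocation has an empty p orbital — every position has a p orbital, so the cyclic π system is continuous.
π-electron count: 4 × 2 = 8 from the double-bond units + 0 from the CH(+) atom = 8.
A 4n π count (8, n = 2) in a planar conjugated ring means antiaromatic.

Antiaromatic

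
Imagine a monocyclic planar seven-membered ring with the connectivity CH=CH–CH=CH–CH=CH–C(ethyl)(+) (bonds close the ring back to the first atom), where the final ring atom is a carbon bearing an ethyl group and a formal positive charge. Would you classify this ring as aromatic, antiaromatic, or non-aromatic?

All ring atoms are sp² and supply a p orbital to the ring (every atom in a ring double bond is sp² and brings one electron to the p orbital; the carbocation has an empty p orbital); the conjugation is uninterrupted.
Adding the contributions, 3 × 2 = 6 from the double-bond units + 0 from the C(ethyl)(+) atom = 6.
That gives a 4n+2 count (6, n = 1).

Aromatic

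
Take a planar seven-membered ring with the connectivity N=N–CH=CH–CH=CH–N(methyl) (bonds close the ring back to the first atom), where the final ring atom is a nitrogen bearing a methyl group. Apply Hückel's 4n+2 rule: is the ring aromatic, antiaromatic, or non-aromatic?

Antiaromatic

Every ring atom contributes a p orbital perpendicular to the ring (the double-bond atoms are sp², each contributing one p electron; each =N– nitrogen is pyridine-type (lone pair in the sp² plane, one electron in the p orbital); the pyrrole-type nitrogen donates its lone pair from the p orbital), so the π system is cyclic and fully conjugated.
Adding the contributions, 3 × 2 = 6 from the double-bond units + 2 from the N(methyl) atom = 8.
A 4n π count (8, n = 2) in a planar conjugated ring means antiaromatic.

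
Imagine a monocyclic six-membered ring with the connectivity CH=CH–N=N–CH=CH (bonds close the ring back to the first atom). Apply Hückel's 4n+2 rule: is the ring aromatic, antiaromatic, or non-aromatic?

Aromatic

The p orbitals form a continuous loop: every atom in a ring double bond is sp² and brings one electron to the p orbital; the doubly-bonded nitrogens are pyridine-type — their lone pairs lie in the ring plane, leaving one electron in the p orbital. The ring is fully conjugated.
Counting π electrons: 3 × 2 = 6 from the 3 double-bond units.
With 6 π electrons (n = 1), the Hückel 4n+2 condition holds.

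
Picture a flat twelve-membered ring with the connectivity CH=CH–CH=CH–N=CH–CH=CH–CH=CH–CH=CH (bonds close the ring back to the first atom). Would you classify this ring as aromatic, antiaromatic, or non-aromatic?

The p orbitals form a continuous loop: each doubly-bonded ring atom is sp² with one p-orbital electron; each =N– nitrogen is pyridine-type (lone pair in the sp² plane, one electron in the p orbital). The ring is fully conjugated.
Counting π electrons: 6 × 2 = 12 from the 6 double-bond units.
With 12 = 4·3 π electrons, Hückel's rule classifies the planar ring as antiaromatic.

Antiaromatic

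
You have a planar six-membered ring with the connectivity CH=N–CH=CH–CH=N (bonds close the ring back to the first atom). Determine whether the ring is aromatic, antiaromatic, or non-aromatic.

Aromatic

All ring atoms are sp² and supply a p orbital to the ring (each doubly-bonded ring atom is sp² with one p-orbital electron; each sp² =N– keeps its lone pair in-plane and puts one electron into the π system); the conjugation is uninterrupted.
Tallying contributions gives 3 × 2 = 6 from the 3 double-bond units.
That gives a 4n+2 count (6, n = 1).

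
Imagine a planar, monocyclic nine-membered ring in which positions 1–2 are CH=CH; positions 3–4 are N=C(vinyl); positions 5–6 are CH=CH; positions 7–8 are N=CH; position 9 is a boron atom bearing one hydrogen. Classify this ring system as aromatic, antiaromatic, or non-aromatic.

Antiaromatic

The p orbitals form a continuous loop: each doubly-bonded ring atom is sp² with one p-orbital electron; each sp² =N– keeps its lone pair in-plane and puts one electron into the π system; the boron has an empty p orbital. The ring is fully conjugated.
Counting π electrons: 4 × 2 = 8 from the double-bond units + 0 from the BH atom = 8.
A 4n π count (8, n = 2) in a planar conjugated ring means antiaromatic.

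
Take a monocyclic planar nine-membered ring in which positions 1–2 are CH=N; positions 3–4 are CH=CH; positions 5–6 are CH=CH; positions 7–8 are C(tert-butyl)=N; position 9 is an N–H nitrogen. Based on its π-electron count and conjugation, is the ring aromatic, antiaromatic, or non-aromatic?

Aromatic

All ring atoms are sp² and supply a p orbital to the ring (each doubly-bonded ring atom is sp² with one p-orbital electron; each sp² =N– keeps its lone pair in-plane and puts one electron into the π system; the pyrrole-type nitrogen donates its lone pair from the p orbital); the conjugation is uninterrupted.
Adding the contributions, 4 × 2 = 8 from the double-bond units + 2 from the NH atom = 10.
With 10 π electrons (n = 2), the Hückel 4n+2 condition holds.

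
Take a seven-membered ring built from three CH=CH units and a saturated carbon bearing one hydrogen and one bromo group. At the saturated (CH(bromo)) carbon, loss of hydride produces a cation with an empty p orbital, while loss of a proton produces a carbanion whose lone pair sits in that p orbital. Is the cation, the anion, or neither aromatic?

In both ions every ring atom is sp² and contributes a p orbital, so both rings are fully conjugated.
Cation: 3 × 2 + 0 = 6 π electrons → 4(1)+2, aromatic.
Anion: 3 × 2 + 2 = 8 π electrons → 4(2), antiaromatic.

The cation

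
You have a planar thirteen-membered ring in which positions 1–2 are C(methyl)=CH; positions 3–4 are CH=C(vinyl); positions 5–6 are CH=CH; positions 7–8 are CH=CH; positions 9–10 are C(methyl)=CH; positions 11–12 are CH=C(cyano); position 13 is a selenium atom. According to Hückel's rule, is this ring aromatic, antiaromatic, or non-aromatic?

The p orbitals form a continuous loop: the double-bond atoms are sp², each contributing one p electron; the selenium donates one lone pair from its p orbital. The ring is fully conjugated.
π-electron count: 6 × 2 = 12 from the double-bond units + 2 from the Se atom = 14.
That gives a 4n+2 count (14, n = 3).

Aromatic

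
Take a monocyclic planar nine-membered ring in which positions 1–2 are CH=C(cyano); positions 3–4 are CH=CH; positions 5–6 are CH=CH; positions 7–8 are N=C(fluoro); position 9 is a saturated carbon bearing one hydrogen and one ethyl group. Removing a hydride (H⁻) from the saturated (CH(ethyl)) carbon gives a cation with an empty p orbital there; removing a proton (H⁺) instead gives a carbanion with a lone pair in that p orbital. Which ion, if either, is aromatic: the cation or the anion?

In both ions every ring atom is sp² and contributes a p orbital, so both rings are fully conjugated.
Cation: 4 × 2 + 0 = 8 π electrons → 4(2), antiaromatic.
Anion: 4 × 2 + 2 = 10 π electrons → 4(2)+2, aromatic.

The anion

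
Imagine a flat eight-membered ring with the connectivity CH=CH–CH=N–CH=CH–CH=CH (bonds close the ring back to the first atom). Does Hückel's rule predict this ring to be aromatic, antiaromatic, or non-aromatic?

Antiaromatic

Every ring atom contributes a p orbital perpendicular to the ring (each doubly-bonded ring atom is sp² with one p-orbital electron; each =N– nitrogen is pyridine-type (lone pair in the sp² plane, one electron in the p orbital)), so the π system is cyclic and fully conjugated.
Tallying contributions gives 4 × 2 = 8 from the 4 double-bond units.
A 4n π count (8, n = 2) in a planar conjugated ring means antiaromatic.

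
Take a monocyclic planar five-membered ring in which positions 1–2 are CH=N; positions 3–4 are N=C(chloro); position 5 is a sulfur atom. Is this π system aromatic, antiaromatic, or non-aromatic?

The p orbitals form a continuous loop: each doubly-bonded ring atom is sp² with one p-orbital electron; the doubly-bonded nitrogens are pyridine-type — their lone pairs lie in the ring plane, leaving one electron in the p orbital; the sulfur donates one lone pair from its p orbital. The ring is fully conjugated.
Counting π electrons: 2 × 2 = 4 from the double-bond units + 2 from the S atom = 6.
With 6 π electrons (n = 1), the Hückel 4n+2 condition holds.

Aromatic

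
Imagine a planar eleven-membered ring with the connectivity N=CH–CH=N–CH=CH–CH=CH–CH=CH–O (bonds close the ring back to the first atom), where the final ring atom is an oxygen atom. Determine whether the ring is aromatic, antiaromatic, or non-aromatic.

Antiaromatic

The p orbitals form a continuous loop: every atom in a ring double bond is sp² and brings one electron to the p orbital; the doubly-bonded nitrogens are pyridine-type — their lone pairs lie in the ring plane, leaving one electron in the p orbital; the oxygen donates one lone pair from its p orbital. The ring is fully conjugated.
Adding the contributions, 5 × 2 = 10 from the double-bond units + 2 from the O atom = 12.
12 is a 4n count (n = 3), so the planar conjugated ring is antiaromatic.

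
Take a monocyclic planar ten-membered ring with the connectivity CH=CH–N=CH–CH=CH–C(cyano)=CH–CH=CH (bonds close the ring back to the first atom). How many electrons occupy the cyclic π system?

10

All ring atoms are sp² and supply a p orbital to the ring (every atom in a ring double bond is sp² and brings one electron to the p orbital; the doubly-bonded nitrogens are pyridine-type — their lone pairs lie in the ring plane, leaving one electron in the p orbital); the conjugation is uninterrupted.
Counting π electrons: 5 × 2 = 10 from the 5 double-bond units.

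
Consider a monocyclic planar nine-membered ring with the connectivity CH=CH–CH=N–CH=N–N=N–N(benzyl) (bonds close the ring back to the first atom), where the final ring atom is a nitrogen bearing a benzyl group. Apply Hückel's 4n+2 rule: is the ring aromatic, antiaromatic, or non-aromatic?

Aromatic

All ring atoms are sp² and supply a p orbital to the ring (every atom in a ring double bond is sp² and brings one electron to the p orbital; the doubly-bonded nitrogens are pyridine-type — their lone pairs lie in the ring plane, leaving one electron in the p orbital; the pyrrole-type nitrogen donates its lone pair from the p orbital); the conjugation is uninterrupted.
π-electron count: 4 × 2 = 8 from the double-bond units + 2 from the N(benzyl) atom = 10.
10 = 4(2) + 2, which satisfies Hückel's 4n+2 rule.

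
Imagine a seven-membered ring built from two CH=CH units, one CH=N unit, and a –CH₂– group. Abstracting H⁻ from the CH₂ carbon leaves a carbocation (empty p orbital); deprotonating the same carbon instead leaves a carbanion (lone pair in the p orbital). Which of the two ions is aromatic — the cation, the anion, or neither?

The cation

In either ion the ring is fully conjugated: every atom, including the new sp² carbon, supplies a p orbital.
Cation: 3 × 2 + 0 = 6 π electrons → 4(1)+2, aromatic.
Anion: 3 × 2 + 2 = 8 π electrons → 4(2), antiaromatic.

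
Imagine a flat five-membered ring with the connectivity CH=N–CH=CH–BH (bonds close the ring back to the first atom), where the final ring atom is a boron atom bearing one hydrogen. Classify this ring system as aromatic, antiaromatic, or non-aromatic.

All ring atoms are sp² and supply a p orbital to the ring (the double-bond atoms are sp², each contributing one p electron; each sp² =N– keeps its lone pair in-plane and puts one electron into the π system; the boron has an empty p orbital); the conjugation is uninterrupted.
Adding the contributions, 2 × 2 = 4 from the double-bond units + 0 from the BH atom = 4.
With 4 = 4·1 π electrons, Hückel's rule classifies the planar ring as antiaromatic.

Antiaromatic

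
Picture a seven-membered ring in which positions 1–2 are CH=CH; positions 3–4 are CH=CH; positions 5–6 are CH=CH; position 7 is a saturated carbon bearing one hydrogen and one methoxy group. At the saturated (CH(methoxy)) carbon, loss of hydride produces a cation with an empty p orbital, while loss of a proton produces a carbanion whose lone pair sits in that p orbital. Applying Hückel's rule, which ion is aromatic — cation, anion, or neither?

In either ion the ring is fully conjugated: every atom, including the new sp² carbon, supplies a p orbital.
Cation: 3 × 2 + 0 = 6 π electrons → 4(1)+2, aromatic.
Anion: 3 × 2 + 2 = 8 π electrons → 4(2), antiaromatic.

The cation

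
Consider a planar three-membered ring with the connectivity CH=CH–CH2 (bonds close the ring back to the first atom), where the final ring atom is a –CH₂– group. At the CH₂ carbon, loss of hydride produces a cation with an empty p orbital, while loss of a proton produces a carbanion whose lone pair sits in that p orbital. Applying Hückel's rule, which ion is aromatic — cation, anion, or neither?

The cation

Once that carbon is sp², every ring atom has a p orbital and both ions are fully conjugated.
Cation: 1 × 2 + 0 = 2 π electrons → 4(0)+2, aromatic.
Anion: 1 × 2 + 2 = 4 π electrons → 4(1), antiaromatic.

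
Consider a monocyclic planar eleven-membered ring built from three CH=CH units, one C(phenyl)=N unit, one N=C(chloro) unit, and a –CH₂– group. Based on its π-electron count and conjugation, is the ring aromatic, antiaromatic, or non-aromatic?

Non-aromatic

At the CH2 position, the tetrahedral CH₂ carbon is sp³ and has no p orbital in the ring π system; the ring's p-orbital overlap is broken there.
Hückel's rule only applies to fully conjugated rings, so this one is simply non-aromatic.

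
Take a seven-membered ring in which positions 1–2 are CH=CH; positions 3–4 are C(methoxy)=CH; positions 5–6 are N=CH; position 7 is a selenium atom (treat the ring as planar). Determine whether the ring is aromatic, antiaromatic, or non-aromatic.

Antiaromatic

The p orbitals form a continuous loop: every atom in a ring double bond is sp² and brings one electron to the p orbital; each =N– nitrogen is pyridine-type (lone pair in the sp² plane, one electron in the p orbital); the selenium donates one lone pair from its p orbital. The ring is fully conjugated.
Tallying contributions gives 3 × 2 = 6 from the double-bond units + 2 from the Se atom = 8.
8 is a 4n count (n = 2), so the planar conjugated ring is antiaromatic.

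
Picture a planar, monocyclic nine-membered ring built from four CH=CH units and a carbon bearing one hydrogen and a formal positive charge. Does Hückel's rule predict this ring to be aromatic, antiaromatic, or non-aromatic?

Antiaromatic

All ring atoms are sp² and supply a p orbital to the ring (each doubly-bonded ring atom is sp² with one p-orbital electron; the carbocation has an empty p orbital); the conjugation is uninterrupted.
Counting π electrons: 4 × 2 = 8 from the double-bond units + 0 from the CH(+) atom = 8.
With 8 = 4·2 π electrons, Hückel's rule classifies the planar ring as antiaromatic.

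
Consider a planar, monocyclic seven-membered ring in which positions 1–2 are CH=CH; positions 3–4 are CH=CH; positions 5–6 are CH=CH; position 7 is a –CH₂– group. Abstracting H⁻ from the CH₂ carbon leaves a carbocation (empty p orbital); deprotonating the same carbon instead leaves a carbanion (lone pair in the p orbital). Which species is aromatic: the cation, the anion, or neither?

The cation

In both ions every ring atom is sp² and contributes a p orbital, so both rings are fully conjugated.
Cation: 3 × 2 + 0 = 6 π electrons → 4(1)+2, aromatic.
Anion: 3 × 2 + 2 = 8 π electrons → 4(2), antiaromatic.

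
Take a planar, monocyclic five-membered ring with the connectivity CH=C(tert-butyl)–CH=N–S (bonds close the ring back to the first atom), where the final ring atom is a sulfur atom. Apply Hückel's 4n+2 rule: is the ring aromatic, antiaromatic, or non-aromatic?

All ring atoms are sp² and supply a p orbital to the ring (the double-bond atoms are sp², each contributing one p electron; each =N– nitrogen is pyridine-type (lone pair in the sp² plane, one electron in the p orbital); the sulfur donates one lone pair from its p orbital); the conjugation is uninterrupted.
Adding the contributions, 2 × 2 = 4 from the double-bond units + 2 from the S atom = 6.
Since 6 = 4·1 + 2, the ring meets the 4n+2 criterion.

Aromatic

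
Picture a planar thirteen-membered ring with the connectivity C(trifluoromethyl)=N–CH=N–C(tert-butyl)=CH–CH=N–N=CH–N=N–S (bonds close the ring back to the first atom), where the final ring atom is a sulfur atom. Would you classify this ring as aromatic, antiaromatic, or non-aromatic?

Every ring atom contributes a p orbital perpendicular to the ring (every atom in a ring double bond is sp² and brings one electron to the p orbital; each sp² =N– keeps its lone pair in-plane and puts one electron into the π system; the sulfur donates one lone pair from its p orbital), so the π system is cyclic and fully conjugated.
π-electron count: 6 × 2 = 12 from the double-bond units + 2 from the S atom = 14.
Since 14 = 4·3 + 2, the ring meets the 4n+2 criterion.

Aromatic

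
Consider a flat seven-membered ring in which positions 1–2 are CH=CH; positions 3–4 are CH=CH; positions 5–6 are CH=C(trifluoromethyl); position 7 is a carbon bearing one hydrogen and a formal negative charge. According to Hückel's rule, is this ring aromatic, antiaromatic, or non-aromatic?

The p orbitals form a continuous loop: each doubly-bonded ring atom is sp² with one p-orbital electron; the carbanion's lone pair occupies the p orbital. The ring is fully conjugated.
Counting π electrons: 3 × 2 = 6 from the double-bond units + 2 from the CH(-) atom = 8.
With 8 = 4·2 π electrons, Hückel's rule classifies the planar ring as antiaromatic.

Antiaromatic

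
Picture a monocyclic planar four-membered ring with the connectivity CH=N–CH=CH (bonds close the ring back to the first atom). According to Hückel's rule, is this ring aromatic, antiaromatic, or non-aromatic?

Check conjugation: every atom in a ring double bond is sp² and brings one electron to the p orbital; the doubly-bonded nitrogens are pyridine-type — their lone pairs lie in the ring plane, leaving one electron in the p orbital — every position has a p orbital, so the cyclic π system is continuous.
Tallying contributions gives 2 × 2 = 4 from the 2 double-bond units.
4 = 4(1); a planar, fully conjugated 4n system is antiaromatic.

Antiaromatic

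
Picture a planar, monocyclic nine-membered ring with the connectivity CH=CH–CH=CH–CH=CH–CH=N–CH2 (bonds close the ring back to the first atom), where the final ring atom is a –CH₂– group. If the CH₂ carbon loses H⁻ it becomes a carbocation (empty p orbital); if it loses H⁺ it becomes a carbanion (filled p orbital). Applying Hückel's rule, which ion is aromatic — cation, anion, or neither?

The anion

In either ion the ring is fully conjugated: every atom, including the new sp² carbon, supplies a p orbital.
Cation: 4 × 2 + 0 = 8 π electrons → 4(2), antiaromatic.
Anion: 4 × 2 + 2 = 10 π electrons → 4(2)+2, aromatic.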